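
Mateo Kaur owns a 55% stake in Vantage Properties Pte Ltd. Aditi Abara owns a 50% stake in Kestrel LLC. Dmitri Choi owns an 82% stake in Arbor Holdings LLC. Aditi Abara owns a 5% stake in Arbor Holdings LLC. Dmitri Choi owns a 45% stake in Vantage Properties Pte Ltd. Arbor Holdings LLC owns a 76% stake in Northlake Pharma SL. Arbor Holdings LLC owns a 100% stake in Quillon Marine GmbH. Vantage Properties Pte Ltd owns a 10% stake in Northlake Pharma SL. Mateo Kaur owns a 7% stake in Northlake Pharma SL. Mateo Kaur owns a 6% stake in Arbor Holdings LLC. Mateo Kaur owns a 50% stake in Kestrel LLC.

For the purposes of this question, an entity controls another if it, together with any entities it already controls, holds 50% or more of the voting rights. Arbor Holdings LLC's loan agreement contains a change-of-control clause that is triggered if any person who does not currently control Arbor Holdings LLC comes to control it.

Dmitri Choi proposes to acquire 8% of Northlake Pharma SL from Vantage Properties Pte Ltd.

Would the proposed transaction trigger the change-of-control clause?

No

The purchase adds only to Dmitri's holdings (Vantage's stake shrinks), so Dmitri is the only person who could newly come to control Arbor.
Dmitri holds 82% of Arbor, so Dmitri controls Arbor.
So Dmitri already controls Arbor before the transaction.
After the purchase, Dmitri holds 8% of Northlake directly, and Vantage's stake falls to 2%.
Dmitri controlled Arbor already, so this is not a new person acquiring control; every other person's position is unchanged or reduced.
No new person acquires control, so the clause is not triggered.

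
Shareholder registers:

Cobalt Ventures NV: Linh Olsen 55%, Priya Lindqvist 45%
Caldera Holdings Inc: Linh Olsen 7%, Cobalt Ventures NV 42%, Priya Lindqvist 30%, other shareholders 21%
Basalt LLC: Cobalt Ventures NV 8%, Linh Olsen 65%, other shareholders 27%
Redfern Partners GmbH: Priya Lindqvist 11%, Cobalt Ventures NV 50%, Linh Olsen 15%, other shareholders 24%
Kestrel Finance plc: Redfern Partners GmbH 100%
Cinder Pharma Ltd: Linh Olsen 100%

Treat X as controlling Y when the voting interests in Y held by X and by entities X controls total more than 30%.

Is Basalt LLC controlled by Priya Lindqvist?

No

Priya holds 45% of Cobalt, so Priya controls Cobalt.
Cobalt and Priya together hold 42% + 30% = 72% of Caldera, so Priya controls Caldera.
Priya and Cobalt together hold 11% + 50% = 61% of Redfern, so Priya controls Redfern.
Redfern holds 100% of Kestrel, so Priya controls Kestrel.
In Basalt, Priya's side holds only 8%, not > 30%.
So Priya does not control Basalt.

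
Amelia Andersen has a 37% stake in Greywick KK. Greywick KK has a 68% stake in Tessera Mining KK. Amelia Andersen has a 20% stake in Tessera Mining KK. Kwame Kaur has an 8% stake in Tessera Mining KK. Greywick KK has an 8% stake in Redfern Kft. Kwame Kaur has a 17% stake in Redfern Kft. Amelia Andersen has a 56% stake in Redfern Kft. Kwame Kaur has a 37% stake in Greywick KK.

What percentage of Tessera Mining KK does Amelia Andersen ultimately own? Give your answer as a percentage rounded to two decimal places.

Amelia reaches Tessera along 2 paths.
Via Greywick: 37% × 68% = 25.16%.
Direct stake: 20% = 20%.
Total: 25.16% + 20% = 45.16%.

45.16%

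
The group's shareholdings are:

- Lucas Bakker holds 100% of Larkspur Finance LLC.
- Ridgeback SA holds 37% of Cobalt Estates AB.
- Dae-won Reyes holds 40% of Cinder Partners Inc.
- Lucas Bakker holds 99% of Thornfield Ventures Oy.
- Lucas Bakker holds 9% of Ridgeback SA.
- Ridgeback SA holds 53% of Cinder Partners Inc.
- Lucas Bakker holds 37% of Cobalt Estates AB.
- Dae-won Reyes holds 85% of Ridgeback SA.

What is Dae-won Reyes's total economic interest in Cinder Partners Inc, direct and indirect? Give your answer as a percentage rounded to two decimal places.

Dae-won reaches Cinder along 2 paths.
Direct stake: 40% = 40%.
Via Ridgeback: 85% × 53% = 45.05%.
Total: 40% + 45.05% = 85.05%.

85.05%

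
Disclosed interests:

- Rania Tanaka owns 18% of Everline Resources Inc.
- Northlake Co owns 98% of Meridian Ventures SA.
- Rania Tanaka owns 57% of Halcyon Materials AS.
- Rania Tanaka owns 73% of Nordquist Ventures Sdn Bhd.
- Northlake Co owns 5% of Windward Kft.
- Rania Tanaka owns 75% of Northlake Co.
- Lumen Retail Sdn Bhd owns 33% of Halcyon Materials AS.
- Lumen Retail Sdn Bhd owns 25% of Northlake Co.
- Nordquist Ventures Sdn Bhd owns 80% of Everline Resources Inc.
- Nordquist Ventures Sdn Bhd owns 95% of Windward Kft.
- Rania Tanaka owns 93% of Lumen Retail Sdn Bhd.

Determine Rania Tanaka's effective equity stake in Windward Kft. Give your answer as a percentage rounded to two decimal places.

74.26%

Rania reaches Windward along 3 paths.
Via Nordquist: 73% × 95% = 69.35%.
Via Northlake: 75% × 5% = 3.75%.
Via Lumen → Northlake: 93% × 25% × 5% = 1.1625%.
Total: 69.35% + 3.75% + 1.1625% = 74.2625%.
Rounded: 74.26%.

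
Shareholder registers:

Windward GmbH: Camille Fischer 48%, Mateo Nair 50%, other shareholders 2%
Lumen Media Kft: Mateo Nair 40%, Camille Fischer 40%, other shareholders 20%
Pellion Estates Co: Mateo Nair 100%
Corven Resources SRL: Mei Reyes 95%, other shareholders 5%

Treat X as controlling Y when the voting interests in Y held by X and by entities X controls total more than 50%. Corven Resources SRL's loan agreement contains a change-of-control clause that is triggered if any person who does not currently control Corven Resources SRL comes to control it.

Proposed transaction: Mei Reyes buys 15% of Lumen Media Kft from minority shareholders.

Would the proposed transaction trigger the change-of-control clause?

The purchase changes only Mei's holdings, so Mei is the only person who could newly come to control Corven.
Mei holds 95% of Corven, so Mei controls Corven.
So Mei already controls Corven before the transaction.
After the purchase, Mei holds 15% of Lumen directly.
Mei controlled Corven already, so this is not a new person acquiring control; every other person's position is unchanged or reduced.
No new person acquires control, so the clause is not triggered.

No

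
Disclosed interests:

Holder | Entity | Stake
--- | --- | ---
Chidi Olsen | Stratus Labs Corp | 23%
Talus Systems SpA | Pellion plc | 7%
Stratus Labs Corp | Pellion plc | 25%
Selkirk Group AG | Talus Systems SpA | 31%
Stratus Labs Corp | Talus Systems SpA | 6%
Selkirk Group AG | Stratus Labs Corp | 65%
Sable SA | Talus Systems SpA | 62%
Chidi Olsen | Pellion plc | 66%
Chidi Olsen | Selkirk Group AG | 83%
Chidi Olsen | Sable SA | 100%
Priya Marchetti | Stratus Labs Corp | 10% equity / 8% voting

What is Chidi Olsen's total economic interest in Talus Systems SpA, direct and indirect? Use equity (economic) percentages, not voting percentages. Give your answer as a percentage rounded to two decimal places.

92.35%

Chidi reaches Talus along 4 paths.
Via Selkirk: 83% × 31% = 25.73%.
Via Stratus: 23% × 6% = 1.38%.
Via Selkirk → Stratus: 83% × 65% × 6% = 3.237%.
Via Sable: 100% × 62% = 62%.
Total: 25.73% + 1.38% + 3.237% + 62% = 92.347%.
Rounded: 92.35%.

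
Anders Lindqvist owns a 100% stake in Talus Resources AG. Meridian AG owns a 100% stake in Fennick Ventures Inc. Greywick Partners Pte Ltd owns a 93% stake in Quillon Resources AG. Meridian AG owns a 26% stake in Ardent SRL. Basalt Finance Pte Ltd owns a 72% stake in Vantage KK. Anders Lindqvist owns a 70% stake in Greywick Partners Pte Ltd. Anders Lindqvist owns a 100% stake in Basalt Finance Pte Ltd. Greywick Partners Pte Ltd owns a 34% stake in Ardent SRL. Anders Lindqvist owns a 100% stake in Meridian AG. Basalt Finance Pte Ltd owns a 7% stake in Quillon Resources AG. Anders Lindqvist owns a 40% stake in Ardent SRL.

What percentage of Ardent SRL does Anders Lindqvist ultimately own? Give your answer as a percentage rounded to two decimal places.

89.80%

Anders reaches Ardent along 3 paths.
Via Greywick: 70% × 34% = 23.8%.
Direct stake: 40% = 40%.
Via Meridian: 100% × 26% = 26%.
Total: 23.8% + 40% + 26% = 89.8%.
Rounded: 89.80%.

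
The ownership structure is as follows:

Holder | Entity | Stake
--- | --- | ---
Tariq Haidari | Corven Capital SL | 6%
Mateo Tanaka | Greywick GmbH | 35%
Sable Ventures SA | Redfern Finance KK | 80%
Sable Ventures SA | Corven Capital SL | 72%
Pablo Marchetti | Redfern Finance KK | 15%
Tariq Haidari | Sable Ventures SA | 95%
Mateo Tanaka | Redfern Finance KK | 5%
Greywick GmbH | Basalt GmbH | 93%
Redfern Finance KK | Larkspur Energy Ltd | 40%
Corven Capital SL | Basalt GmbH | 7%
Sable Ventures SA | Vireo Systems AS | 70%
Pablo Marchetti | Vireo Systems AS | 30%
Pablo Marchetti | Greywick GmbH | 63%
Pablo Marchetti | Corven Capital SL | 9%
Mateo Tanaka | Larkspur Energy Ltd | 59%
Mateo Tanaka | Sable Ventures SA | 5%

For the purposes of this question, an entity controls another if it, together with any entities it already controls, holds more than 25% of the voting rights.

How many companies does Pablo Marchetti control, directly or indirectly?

3

Pablo holds 63% of Greywick, so Pablo controls Greywick.
Greywick holds 93% of Basalt, so Pablo controls Basalt.
Pablo holds 30% of Vireo, so Pablo controls Vireo.
No other company's threshold is met.
Pablo controls 3 companies.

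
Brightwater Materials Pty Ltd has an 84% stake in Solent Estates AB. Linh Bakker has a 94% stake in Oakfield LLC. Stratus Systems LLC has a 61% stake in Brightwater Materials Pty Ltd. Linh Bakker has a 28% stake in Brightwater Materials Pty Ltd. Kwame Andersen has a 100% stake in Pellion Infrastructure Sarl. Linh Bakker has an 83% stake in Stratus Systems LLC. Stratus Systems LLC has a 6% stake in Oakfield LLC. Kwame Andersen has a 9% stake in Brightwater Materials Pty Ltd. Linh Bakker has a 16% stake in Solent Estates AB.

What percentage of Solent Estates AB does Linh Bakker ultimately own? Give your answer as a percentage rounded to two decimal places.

Linh reaches Solent along 3 paths.
Via Stratus → Brightwater: 83% × 61% × 84% = 42.5292%.
Via Brightwater: 28% × 84% = 23.52%.
Direct stake: 16% = 16%.
Total: 42.5292% + 23.52% + 16% = 82.0492%.
Rounded: 82.05%.

82.05%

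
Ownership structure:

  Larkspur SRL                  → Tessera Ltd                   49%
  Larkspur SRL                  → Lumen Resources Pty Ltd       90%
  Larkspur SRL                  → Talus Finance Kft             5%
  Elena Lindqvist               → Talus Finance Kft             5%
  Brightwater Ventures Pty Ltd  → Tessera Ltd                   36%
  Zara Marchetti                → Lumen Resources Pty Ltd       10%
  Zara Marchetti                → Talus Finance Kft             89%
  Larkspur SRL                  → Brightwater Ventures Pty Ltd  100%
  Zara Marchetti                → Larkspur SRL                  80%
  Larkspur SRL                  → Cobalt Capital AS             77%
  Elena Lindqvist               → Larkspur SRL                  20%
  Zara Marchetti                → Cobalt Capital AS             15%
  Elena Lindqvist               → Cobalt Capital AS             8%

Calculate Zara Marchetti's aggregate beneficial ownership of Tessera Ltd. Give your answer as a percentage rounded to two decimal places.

Zara reaches Tessera along 2 paths.
Via Larkspur: 80% × 49% = 39.2%.
Via Larkspur → Brightwater: 80% × 100% × 36% = 28.8%.
Total: 39.2% + 28.8% = 68%.
Rounded: 68.00%.

68.00%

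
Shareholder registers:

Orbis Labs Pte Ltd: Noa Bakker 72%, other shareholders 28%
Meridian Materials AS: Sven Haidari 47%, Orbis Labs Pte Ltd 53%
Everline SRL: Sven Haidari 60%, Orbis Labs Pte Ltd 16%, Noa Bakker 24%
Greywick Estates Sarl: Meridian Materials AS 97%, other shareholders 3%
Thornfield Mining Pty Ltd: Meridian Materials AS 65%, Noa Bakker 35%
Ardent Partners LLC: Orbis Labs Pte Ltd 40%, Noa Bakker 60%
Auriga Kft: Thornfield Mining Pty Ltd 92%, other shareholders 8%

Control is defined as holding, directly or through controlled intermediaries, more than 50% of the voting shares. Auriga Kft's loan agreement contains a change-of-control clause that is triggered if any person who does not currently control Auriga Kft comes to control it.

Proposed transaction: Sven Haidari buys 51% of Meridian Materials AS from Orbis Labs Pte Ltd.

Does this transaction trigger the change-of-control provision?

Yes

The purchase adds only to Sven's holdings (Orbis's stake shrinks), so Sven is the only person who could newly come to control Auriga.
Sven holds 60% of Everline, so Sven controls Everline.
Neither Sven nor any entity Sven controls holds any voting interest in Auriga.
So before the transaction, Sven does not control Auriga.
After the purchase, Sven's direct stake in Meridian rises to 47% + 51% = 98%, and Orbis's stake falls to 2%.
Sven holds 98% of Meridian, so Sven controls Meridian.
Meridian holds 65% of Thornfield, so Sven controls Thornfield.
Thornfield holds 92% of Auriga, so Sven controls Auriga.
Sven did not control Auriga before and does after, so the clause is triggered.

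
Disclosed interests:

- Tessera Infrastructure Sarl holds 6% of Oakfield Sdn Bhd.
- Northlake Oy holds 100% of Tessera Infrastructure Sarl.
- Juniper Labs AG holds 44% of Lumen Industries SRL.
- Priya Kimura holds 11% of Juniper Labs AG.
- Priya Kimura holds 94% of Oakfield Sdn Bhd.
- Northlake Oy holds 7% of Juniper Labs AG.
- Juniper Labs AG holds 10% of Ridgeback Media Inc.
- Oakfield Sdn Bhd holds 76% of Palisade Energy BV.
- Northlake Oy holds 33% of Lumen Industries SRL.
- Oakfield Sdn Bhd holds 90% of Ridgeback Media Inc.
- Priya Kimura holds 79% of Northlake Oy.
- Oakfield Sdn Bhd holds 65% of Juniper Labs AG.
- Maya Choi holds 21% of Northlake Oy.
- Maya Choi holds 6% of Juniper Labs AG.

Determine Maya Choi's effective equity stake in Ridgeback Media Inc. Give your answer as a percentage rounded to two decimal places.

Maya reaches Ridgeback along 4 paths.
Via Juniper: 6% × 10% = 0.6%.
Via Northlake → Juniper: 21% × 7% × 10% = 0.147%.
Via Northlake → Tessera → Oakfield → Juniper: 21% × 100% × 6% × 65% × 10% = 0.0819%.
Via Northlake → Tessera → Oakfield: 21% × 100% × 6% × 90% = 1.134%.
Total: 0.6% + 0.147% + 0.0819% + 1.134% = 1.9629%.
Rounded: 1.96%.

1.96%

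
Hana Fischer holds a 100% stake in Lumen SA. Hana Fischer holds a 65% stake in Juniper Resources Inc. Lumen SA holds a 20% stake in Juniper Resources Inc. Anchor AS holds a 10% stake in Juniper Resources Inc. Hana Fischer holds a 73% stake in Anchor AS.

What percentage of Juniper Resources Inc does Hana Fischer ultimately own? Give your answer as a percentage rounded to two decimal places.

Hana reaches Juniper along 3 paths.
Via Lumen: 100% × 20% = 20%.
Via Anchor: 73% × 10% = 7.3%.
Direct stake: 65% = 65%.
Total: 20% + 7.3% + 65% = 92.3%.
Rounded: 92.30%.

92.30%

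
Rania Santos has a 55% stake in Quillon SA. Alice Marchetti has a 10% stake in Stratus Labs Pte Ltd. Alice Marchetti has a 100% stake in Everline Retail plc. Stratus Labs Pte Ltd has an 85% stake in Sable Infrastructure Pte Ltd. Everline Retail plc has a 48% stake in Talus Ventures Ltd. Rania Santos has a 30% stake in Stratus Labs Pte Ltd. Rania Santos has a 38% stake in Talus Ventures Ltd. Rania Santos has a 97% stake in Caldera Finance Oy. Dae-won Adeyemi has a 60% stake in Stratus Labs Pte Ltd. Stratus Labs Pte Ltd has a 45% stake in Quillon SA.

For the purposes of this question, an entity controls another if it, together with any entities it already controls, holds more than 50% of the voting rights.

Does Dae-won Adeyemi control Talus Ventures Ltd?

No

Dae-won holds 60% of Stratus, so Dae-won controls Stratus.
Stratus holds 85% of Sable, so Dae-won controls Sable.
Neither Dae-won nor any entity Dae-won controls holds any voting interest in Talus.
So Dae-won does not control Talus.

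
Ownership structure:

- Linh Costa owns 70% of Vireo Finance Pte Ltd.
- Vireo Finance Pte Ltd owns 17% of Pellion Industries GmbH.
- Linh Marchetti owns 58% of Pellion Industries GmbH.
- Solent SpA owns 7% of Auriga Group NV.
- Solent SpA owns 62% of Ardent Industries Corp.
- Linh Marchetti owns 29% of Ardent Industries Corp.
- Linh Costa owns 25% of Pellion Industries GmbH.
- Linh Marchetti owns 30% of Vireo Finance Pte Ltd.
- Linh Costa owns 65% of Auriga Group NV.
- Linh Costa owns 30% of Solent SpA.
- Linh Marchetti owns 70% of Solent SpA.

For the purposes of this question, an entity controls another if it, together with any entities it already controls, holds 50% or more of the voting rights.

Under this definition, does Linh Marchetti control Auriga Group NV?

No

Linh Marchetti holds 70% of Solent, so Linh Marchetti controls Solent.
Linh Marchetti holds 58% of Pellion, so Linh Marchetti controls Pellion.
Linh Marchetti and Solent together hold 29% + 62% = 91% of Ardent, so Linh Marchetti controls Ardent.
In Auriga, Linh Marchetti's side holds only 7%, not ≥ 50%.
So Linh Marchetti does not control Auriga.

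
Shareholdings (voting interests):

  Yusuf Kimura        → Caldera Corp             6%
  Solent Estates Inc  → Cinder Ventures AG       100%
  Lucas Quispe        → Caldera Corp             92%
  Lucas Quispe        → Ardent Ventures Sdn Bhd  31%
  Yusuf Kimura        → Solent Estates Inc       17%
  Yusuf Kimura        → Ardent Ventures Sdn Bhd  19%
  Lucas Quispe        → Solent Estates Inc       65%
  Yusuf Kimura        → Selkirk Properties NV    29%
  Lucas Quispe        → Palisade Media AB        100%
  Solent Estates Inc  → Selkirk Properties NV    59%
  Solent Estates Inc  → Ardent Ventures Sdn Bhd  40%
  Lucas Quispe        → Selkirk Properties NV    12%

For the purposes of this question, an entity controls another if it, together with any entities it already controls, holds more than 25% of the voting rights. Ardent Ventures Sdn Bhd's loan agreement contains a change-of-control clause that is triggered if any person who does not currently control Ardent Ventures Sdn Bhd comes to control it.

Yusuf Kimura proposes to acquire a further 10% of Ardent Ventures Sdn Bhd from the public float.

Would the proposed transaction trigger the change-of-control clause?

The purchase changes only Yusuf's holdings, so Yusuf is the only person who could newly come to control Ardent.
Yusuf holds 29% of Selkirk, so Yusuf controls Selkirk.
In Ardent, Yusuf's side holds only 19%, not > 25%.
So before the transaction, Yusuf does not control Ardent.
After the purchase, Yusuf's direct stake in Ardent rises to 19% + 10% = 29%.
Yusuf holds 29% of Ardent, so Yusuf controls Ardent.
Yusuf did not control Ardent before and does after, so the clause is triggered.

Yes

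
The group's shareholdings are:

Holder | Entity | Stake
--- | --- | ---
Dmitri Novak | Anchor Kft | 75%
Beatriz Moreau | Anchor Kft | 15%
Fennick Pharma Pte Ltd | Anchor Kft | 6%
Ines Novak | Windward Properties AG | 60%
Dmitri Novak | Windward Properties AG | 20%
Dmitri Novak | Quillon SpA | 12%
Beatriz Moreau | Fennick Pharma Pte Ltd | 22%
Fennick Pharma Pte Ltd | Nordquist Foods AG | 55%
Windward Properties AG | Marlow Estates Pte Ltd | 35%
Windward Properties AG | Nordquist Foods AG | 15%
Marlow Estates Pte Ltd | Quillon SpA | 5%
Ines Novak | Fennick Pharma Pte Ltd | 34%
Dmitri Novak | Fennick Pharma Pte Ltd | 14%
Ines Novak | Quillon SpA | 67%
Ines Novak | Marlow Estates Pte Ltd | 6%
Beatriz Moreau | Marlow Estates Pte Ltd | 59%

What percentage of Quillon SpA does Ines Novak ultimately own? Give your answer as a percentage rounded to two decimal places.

Ines reaches Quillon along 3 paths.
Direct stake: 67% = 67%.
Via Windward → Marlow: 60% × 35% × 5% = 1.05%.
Via Marlow: 6% × 5% = 0.3%.
Total: 67% + 1.05% + 0.3% = 68.35%.

68.35%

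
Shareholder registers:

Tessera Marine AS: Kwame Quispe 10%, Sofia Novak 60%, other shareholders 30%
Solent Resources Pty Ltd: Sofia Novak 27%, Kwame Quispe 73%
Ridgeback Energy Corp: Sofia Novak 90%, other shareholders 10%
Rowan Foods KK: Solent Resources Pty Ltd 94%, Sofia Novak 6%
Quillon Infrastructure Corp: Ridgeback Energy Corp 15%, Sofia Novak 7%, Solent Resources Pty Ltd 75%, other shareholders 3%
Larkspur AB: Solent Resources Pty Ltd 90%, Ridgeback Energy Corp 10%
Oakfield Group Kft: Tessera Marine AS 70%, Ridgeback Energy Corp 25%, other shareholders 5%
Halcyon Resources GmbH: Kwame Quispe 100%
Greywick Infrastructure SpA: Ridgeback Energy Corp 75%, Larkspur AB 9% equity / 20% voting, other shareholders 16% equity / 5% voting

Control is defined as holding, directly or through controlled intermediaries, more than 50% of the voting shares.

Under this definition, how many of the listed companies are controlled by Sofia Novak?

4

Sofia holds 60% of Tessera, so Sofia controls Tessera.
Sofia holds 90% of Ridgeback, so Sofia controls Ridgeback.
Tessera and Ridgeback together hold 70% + 25% = 95% of Oakfield, so Sofia controls Oakfield.
Ridgeback holds 75% of Greywick, so Sofia controls Greywick.
No other company's threshold is met.
Sofia controls 4 companies.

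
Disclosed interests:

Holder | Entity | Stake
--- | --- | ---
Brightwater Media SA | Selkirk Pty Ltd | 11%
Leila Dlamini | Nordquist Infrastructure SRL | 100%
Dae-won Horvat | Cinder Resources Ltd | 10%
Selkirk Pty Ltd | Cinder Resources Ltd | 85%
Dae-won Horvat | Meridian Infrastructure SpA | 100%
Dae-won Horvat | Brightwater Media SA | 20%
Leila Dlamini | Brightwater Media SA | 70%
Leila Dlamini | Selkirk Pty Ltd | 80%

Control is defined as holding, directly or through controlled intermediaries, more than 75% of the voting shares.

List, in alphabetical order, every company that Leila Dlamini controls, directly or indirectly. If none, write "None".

Leila holds 80% of Selkirk, so Leila controls Selkirk.
Leila holds 100% of Nordquist, so Leila controls Nordquist.
Selkirk holds 85% of Cinder, so Leila controls Cinder.
No other company's threshold is met.

Cinder Resources Ltd, Nordquist Infrastructure SRL, Selkirk Pty Ltd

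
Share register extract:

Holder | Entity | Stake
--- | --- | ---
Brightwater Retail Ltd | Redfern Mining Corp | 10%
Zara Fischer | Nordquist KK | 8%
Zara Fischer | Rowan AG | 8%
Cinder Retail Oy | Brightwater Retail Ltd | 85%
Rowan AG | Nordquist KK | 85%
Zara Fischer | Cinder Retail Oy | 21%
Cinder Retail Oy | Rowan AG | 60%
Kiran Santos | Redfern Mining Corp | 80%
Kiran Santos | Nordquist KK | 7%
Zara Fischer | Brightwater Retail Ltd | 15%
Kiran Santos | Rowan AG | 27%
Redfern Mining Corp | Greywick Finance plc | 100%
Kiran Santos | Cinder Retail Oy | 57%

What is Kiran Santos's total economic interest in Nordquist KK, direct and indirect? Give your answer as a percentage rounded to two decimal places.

59.02%

Kiran reaches Nordquist along 3 paths.
Via Cinder → Rowan: 57% × 60% × 85% = 29.07%.
Via Rowan: 27% × 85% = 22.95%.
Direct stake: 7% = 7%.
Total: 29.07% + 22.95% + 7% = 59.02%.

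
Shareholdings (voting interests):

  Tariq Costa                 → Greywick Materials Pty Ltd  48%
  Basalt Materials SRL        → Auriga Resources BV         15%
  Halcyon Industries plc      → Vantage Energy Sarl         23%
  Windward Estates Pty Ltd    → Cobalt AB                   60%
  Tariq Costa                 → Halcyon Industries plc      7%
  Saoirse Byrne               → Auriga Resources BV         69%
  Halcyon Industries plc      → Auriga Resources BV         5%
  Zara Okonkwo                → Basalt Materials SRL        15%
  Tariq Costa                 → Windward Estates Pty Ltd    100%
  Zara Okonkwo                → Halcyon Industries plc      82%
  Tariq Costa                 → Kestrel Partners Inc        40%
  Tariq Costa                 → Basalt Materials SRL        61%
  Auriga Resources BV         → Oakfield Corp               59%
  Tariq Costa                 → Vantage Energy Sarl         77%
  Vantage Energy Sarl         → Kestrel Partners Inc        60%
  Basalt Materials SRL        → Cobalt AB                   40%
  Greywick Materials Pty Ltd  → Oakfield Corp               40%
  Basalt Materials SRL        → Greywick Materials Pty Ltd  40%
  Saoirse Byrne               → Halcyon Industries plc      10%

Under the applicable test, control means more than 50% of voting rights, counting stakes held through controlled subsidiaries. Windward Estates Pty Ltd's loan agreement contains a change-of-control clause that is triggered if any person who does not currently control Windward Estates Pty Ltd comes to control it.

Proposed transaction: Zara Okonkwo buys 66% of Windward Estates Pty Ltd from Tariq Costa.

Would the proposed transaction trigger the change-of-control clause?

The purchase adds only to Zara's holdings (Tariq's stake shrinks), so Zara is the only person who could newly come to control Windward.
Zara holds 82% of Halcyon, so Zara controls Halcyon.
Neither Zara nor any entity Zara controls holds any voting interest in Windward.
So before the transaction, Zara does not control Windward.
After the purchase, Zara holds 66% of Windward directly, and Tariq's stake falls to 34%.
Zara holds 66% of Windward, so Zara controls Windward.
Zara did not control Windward before and does after, so the clause is triggered.

Yes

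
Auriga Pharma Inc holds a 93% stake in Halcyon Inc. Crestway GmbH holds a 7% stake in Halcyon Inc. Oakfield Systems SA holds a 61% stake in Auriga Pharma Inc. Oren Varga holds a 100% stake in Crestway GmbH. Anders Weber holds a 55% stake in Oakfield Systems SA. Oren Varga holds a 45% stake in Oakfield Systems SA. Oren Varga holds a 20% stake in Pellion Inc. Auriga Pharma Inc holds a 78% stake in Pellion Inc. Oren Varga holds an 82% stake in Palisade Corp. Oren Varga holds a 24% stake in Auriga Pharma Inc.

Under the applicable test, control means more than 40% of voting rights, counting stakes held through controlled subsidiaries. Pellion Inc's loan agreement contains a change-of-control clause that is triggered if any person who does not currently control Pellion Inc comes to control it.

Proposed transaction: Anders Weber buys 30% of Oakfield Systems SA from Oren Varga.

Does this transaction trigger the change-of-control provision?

The purchase adds only to Anders's holdings (Oren's stake shrinks), so Anders is the only person who could newly come to control Pellion.
Anders holds 55% of Oakfield, so Anders controls Oakfield.
Oakfield holds 61% of Auriga, so Anders controls Auriga.
Auriga holds 78% of Pellion, so Anders controls Pellion.
So Anders already controls Pellion before the transaction.
After the purchase, Anders's direct stake in Oakfield rises to 55% + 30% = 85%, and Oren's stake falls to 15%.
Anders controlled Pellion already, so this is not a new person acquiring control; every other person's position is unchanged or reduced.
No new person acquires control, so the clause is not triggered.

No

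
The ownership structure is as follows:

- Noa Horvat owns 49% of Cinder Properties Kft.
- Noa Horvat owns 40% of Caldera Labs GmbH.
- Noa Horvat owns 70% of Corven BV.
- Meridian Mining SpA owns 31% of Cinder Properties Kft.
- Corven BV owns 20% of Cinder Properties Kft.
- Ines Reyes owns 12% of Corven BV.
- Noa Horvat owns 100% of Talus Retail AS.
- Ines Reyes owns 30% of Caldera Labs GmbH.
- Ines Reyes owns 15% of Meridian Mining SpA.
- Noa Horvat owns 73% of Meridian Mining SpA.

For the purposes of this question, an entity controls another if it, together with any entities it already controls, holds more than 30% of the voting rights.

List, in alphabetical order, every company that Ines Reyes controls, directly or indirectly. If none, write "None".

None

Ines's largest direct stake is 30% in Caldera, which does not meet the threshold.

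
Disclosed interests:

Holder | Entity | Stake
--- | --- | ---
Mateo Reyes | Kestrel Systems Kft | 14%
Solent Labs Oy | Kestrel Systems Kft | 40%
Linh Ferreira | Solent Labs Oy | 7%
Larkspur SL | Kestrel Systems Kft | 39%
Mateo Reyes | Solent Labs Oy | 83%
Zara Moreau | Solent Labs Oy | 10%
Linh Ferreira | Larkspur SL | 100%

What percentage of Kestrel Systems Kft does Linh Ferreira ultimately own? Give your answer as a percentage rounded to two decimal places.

Linh reaches Kestrel along 2 paths.
Via Solent: 7% × 40% = 2.8%.
Via Larkspur: 100% × 39% = 39%.
Total: 2.8% + 39% = 41.8%.
Rounded: 41.80%.

41.80%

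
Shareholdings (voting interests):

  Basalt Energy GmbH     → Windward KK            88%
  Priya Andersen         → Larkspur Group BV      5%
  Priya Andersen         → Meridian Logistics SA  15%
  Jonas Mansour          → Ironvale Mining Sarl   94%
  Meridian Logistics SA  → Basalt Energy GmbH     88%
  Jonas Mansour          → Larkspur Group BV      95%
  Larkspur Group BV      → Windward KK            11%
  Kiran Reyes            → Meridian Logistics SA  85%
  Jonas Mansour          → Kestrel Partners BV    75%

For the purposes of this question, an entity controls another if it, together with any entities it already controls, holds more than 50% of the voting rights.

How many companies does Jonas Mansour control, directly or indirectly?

Jonas holds 95% of Larkspur, so Jonas controls Larkspur.
Jonas holds 75% of Kestrel, so Jonas controls Kestrel.
Jonas holds 94% of Ironvale, so Jonas controls Ironvale.
No other company's threshold is met.
Jonas controls 3 companies.

3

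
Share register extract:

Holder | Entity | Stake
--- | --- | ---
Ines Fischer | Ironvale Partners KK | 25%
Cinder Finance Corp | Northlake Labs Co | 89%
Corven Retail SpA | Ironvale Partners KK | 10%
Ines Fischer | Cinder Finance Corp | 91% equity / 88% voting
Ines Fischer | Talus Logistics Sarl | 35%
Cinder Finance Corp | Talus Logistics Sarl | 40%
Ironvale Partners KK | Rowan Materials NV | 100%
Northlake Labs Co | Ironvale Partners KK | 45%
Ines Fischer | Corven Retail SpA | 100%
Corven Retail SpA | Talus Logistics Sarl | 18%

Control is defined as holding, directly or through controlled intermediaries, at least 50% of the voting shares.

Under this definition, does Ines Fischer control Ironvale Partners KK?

Ines holds 88% of Cinder, so Ines controls Cinder.
Cinder holds 89% of Northlake, so Ines controls Northlake.
Ines holds 100% of Corven, so Ines controls Corven.
Northlake and Corven and Ines together hold 45% + 10% + 25% = 80% of Ironvale, so Ines controls Ironvale.

Yes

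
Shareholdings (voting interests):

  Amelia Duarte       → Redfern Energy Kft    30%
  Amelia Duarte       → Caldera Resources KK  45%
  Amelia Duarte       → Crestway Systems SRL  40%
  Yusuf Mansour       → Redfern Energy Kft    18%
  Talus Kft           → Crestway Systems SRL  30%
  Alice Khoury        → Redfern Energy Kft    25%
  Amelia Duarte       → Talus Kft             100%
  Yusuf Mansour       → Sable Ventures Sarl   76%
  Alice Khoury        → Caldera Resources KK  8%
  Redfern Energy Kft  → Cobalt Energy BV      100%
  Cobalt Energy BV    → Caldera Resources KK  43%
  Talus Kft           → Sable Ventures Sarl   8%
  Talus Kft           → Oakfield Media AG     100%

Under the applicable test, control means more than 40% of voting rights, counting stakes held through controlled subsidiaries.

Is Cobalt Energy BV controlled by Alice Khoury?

No

Alice's largest direct stake is 25% in Redfern, which does not meet the threshold, so Alice controls no company.
Neither Alice nor any entity Alice controls holds any voting interest in Cobalt.
So Alice does not control Cobalt.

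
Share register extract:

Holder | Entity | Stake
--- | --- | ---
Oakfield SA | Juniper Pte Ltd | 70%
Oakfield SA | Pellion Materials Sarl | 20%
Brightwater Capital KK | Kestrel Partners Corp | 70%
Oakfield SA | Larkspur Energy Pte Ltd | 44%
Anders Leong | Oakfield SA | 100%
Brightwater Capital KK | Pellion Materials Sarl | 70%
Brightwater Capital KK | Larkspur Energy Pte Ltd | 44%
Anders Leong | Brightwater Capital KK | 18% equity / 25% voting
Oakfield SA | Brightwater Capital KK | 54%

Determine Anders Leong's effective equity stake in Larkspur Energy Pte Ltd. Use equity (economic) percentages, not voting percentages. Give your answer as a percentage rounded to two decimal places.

Anders reaches Larkspur along 3 paths.
Via Brightwater: 18% × 44% = 7.92%.
Via Oakfield → Brightwater: 100% × 54% × 44% = 23.76%.
Via Oakfield: 100% × 44% = 44%.
Total: 7.92% + 23.76% + 44% = 75.68%.

75.68%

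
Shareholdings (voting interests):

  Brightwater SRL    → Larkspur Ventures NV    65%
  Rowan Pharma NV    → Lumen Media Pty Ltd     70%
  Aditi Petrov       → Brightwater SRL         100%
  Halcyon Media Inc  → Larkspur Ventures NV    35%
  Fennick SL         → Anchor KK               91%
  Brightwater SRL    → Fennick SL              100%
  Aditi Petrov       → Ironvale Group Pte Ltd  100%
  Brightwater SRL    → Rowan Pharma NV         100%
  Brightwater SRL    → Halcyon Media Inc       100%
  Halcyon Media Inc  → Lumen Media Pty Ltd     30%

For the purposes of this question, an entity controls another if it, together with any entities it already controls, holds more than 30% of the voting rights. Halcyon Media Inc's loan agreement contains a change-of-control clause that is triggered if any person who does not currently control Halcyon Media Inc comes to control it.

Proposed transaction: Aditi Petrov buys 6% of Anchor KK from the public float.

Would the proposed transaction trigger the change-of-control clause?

The purchase changes only Aditi's holdings, so Aditi is the only person who could newly come to control Halcyon.
Aditi holds 100% of Brightwater, so Aditi controls Brightwater.
Brightwater holds 100% of Halcyon, so Aditi controls Halcyon.
So Aditi already controls Halcyon before the transaction.
After the purchase, Aditi holds 6% of Anchor directly.
Aditi controlled Halcyon already, so this is not a new person acquiring control; every other person's position is unchanged or reduced.
No new person acquires control, so the clause is not triggered.

No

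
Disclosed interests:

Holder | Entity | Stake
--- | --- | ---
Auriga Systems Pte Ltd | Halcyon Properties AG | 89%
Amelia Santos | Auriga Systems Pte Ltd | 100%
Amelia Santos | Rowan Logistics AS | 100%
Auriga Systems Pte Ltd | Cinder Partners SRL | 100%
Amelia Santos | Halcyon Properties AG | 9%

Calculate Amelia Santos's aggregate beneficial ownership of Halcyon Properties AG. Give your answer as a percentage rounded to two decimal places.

98.00%

Amelia reaches Halcyon along 2 paths.
Via Auriga: 100% × 89% = 89%.
Direct stake: 9% = 9%.
Total: 89% + 9% = 98%.
Rounded: 98.00%.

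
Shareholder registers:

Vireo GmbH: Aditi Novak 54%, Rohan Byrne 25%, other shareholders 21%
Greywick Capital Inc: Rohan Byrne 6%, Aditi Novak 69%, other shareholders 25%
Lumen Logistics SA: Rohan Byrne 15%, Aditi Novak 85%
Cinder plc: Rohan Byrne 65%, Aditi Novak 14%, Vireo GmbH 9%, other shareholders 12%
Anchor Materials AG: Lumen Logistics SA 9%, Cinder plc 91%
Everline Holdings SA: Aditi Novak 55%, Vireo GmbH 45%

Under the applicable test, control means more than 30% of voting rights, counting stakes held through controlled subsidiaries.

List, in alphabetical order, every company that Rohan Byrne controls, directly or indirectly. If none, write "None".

Anchor Materials AG, Cinder plc

Rohan holds 65% of Cinder, so Rohan controls Cinder.
Cinder holds 91% of Anchor, so Rohan controls Anchor.
No other company's threshold is met.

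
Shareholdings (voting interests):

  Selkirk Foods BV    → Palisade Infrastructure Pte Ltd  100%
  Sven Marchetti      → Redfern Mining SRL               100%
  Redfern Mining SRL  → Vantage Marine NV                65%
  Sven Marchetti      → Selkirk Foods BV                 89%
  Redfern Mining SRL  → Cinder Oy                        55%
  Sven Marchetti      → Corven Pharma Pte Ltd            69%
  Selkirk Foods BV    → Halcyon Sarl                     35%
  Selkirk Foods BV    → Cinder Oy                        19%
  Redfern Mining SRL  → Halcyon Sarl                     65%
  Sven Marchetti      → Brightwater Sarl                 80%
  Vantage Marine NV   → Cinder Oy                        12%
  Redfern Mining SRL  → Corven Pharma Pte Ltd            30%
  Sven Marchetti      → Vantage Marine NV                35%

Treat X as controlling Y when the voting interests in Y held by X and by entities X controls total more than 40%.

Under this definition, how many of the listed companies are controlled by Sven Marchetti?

Sven holds 100% of Redfern, so Sven controls Redfern.
Sven holds 89% of Selkirk, so Sven controls Selkirk.
Selkirk and Redfern together hold 35% + 65% = 100% of Halcyon, so Sven controls Halcyon.
Sven and Redfern together hold 69% + 30% = 99% of Corven, so Sven controls Corven.
Selkirk holds 100% of Palisade, so Sven controls Palisade.
Sven and Redfern together hold 35% + 65% = 100% of Vantage, so Sven controls Vantage.
Sven holds 80% of Brightwater, so Sven controls Brightwater.
Selkirk and Redfern and Vantage together hold 19% + 55% + 12% = 86% of Cinder, so Sven controls Cinder.
Sven controls 8 companies.

8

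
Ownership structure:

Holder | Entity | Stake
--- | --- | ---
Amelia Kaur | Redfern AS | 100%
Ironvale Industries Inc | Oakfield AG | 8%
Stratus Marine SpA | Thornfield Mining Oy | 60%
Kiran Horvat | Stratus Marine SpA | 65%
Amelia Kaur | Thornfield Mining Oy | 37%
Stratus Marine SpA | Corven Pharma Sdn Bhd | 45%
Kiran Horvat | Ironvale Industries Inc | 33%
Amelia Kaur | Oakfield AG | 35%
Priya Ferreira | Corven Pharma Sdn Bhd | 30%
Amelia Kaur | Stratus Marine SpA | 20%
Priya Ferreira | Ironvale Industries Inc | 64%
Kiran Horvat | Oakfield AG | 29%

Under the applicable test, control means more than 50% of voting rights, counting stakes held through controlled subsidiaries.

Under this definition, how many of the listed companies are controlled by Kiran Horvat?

2

Kiran holds 65% of Stratus, so Kiran controls Stratus.
Stratus holds 60% of Thornfield, so Kiran controls Thornfield.
No other company's threshold is met.
Kiran controls 2 companies.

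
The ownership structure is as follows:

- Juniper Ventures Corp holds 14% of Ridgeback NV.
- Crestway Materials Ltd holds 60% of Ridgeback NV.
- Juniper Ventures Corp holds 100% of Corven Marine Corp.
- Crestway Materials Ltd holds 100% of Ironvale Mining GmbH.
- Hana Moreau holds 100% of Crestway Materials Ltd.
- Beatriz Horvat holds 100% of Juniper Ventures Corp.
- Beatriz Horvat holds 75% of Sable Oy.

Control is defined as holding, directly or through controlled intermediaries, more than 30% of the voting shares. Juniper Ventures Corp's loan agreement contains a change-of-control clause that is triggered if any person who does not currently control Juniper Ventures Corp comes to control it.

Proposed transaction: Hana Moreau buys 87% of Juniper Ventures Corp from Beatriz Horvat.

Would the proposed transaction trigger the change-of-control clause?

The purchase adds only to Hana's holdings (Beatriz's stake shrinks), so Hana is the only person who could newly come to control Juniper.
Hana holds 100% of Crestway, so Hana controls Crestway.
Crestway holds 60% of Ridgeback, so Hana controls Ridgeback.
Crestway holds 100% of Ironvale, so Hana controls Ironvale.
Neither Hana nor any entity Hana controls holds any voting interest in Juniper.
So before the transaction, Hana does not control Juniper.
After the purchase, Hana holds 87% of Juniper directly, and Beatriz's stake falls to 13%.
Hana holds 87% of Juniper, so Hana controls Juniper.
Hana did not control Juniper before and does after, so the clause is triggered.

Yes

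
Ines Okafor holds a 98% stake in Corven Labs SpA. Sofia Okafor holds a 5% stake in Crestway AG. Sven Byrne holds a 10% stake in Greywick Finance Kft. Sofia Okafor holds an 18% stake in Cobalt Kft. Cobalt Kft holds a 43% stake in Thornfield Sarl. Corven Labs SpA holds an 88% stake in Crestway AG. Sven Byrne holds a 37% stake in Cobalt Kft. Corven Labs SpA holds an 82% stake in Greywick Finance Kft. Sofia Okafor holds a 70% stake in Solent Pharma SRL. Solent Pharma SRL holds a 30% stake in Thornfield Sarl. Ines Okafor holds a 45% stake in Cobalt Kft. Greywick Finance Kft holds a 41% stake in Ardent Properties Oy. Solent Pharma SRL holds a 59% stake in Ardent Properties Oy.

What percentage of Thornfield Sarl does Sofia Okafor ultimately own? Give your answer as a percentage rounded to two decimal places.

Sofia reaches Thornfield along 2 paths.
Via Solent: 70% × 30% = 21%.
Via Cobalt: 18% × 43% = 7.74%.
Total: 21% + 7.74% = 28.74%.

28.74%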